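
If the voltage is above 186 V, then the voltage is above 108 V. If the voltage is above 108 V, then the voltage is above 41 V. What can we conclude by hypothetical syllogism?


Hypothetical syllogism: P → Q, Q → R ⊢ P → R
Premise 1: the voltage is above 186 V → the voltage is above 108 V
Premise 2: the voltage is above 108 V → the voltage is above 41 V
Chain the implications: the middle term (the voltage is above 108 V) links the two.
Conclusion: If the voltage is above 186 V, then the voltage is above 41 V.

If the voltage is above 186 V, then the voltage is above 41 V.


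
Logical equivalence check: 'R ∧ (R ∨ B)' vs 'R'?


Expression 1: R ∧ (R ∨ B)
Expression 2: R
Truth table (R B | Expr1 Expr2):
  T T |   T     T
  T F |   T     T
  F T |   F     F
  F F |   F     F
All 4 rows agree, so the expressions are logically equivalent.

Yes


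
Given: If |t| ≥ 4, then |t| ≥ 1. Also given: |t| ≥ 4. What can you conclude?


Modus ponens: P → Q, P ⊢ Q
P: |t| ≥ 4
Q: |t| ≥ 1
We have P → Q and P is true.
By modus ponens, Q must be true.

|t| ≥ 1


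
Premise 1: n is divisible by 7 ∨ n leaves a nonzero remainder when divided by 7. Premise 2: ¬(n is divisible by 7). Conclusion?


Disjunctive syllogism: P ∨ Q, ¬P ⊢ Q
Disjunction: n is divisible by 7 ∨ n leaves a nonzero remainder when divided by 7
We know it is not the case that n is divisible by 7.
By disjunctive syllogism, the other disjunct must be true.

n leaves a nonzero remainder when divided by 7


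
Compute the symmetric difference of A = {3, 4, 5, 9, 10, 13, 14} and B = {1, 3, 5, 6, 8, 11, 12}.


A = {3, 4, 5, 9, 10, 13, 14}
B = {1, 3, 5, 6, 8, 11, 12}
Operation: symmetric difference
In A only: [4, 9, 10, 13, 14], in B only: [1, 6, 8, 11, 12]

{1, 4, 6, 8, 9, 10, 11, 12, 13, 14}


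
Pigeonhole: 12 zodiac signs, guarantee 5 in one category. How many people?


Pigeonhole: to guarantee k in one of n categories, need (k-1)×n + 1.
k = 5, n = 12
Minimum = (5-1) × 12 + 1 = 4 × 12 + 1

49


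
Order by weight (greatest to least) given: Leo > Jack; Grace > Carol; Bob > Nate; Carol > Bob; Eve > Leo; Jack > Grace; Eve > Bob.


Constraints: Leo > Jack; Grace > Carol; Bob > Nate; Carol > Bob; Eve > Leo; Jack > Grace; Eve > Bob
Method: at each step, the next-highest is the one remaining person who never appears on the smaller side of a constraint between remaining people.
  Step 1: remaining {Eve, Leo, Bob, Carol, Jack, Nate, Grace}; on the smaller side: {Leo, Bob, Carol, Jack, Nate, Grace} → Eve is next (Eve > Leo; Eve > Bob).
  Step 2: remaining {Leo, Bob, Carol, Jack, Nate, Grace}; on the smaller side: {Bob, Carol, Jack, Nate, Grace} → Leo is next (Leo > Jack).
  Step 3: remaining {Bob, Carol, Jack, Nate, Grace}; on the smaller side: {Bob, Carol, Nate, Grace} → Jack is next (Jack > Grace).
  Step 4: remaining {Bob, Carol, Nate, Grace}; on the smaller side: {Bob, Carol, Nate} → Grace is next (Grace > Carol).
  Step 5: remaining {Bob, Carol, Nate}; on the smaller side: {Bob, Nate} → Carol is next (Carol > Bob).
  Step 6: remaining {Bob, Nate}; on the smaller side: {Nate} → Bob is next (Bob > Nate).
  Step 7: only Nate remains → lowest.
Final ranking (highest to lowest):

Eve > Leo > Jack > Grace > Carol > Bob > Nate


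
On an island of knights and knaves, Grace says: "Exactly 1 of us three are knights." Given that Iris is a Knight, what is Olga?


Grace claims exactly 1 knights among Grace, Iris, Olga.
Given: Iris is a Knight.

Case 1: Grace is a Knight (tells truth)
  Then exactly 1 of the three are knights.
  Counting Grace, Iris: 2 knight(s) so far. Need -1 more → impossible.
Case 2: Grace is a Knave (lies)
  Then the count is NOT 1.
  If Olga = Knave, count = 1 = 1 → claim would be true, contradicts lie.
  If Olga = Knight, count = 2 ≠ 1 → lie confirmed ✓

Olga is a Knight.

Knight


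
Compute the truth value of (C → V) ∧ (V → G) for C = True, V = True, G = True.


C = True, V = True, G = True
Step 1: C → V is false only when C=True and V=False. Result: True
Step 2: V → G is false only when V=True and G=False. Result: True
Step 3: True ∧ True = True

True


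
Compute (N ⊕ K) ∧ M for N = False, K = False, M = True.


N = False, K = False, M = True
Step 1: N ⊕ K = False XOR False = False
Step 2: False ∧ M = False AND True = False
XOR true when exactly one of N,K is true; then AND with M.

False


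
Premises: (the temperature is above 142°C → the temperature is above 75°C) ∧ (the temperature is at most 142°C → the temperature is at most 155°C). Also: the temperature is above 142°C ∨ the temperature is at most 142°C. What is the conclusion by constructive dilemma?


Constructive dilemma: (P → Q) ∧ (R → S), P ∨ R ⊢ Q ∨ S
Premise 1: the temperature is above 142°C → the temperature is above 75°C
Premise 2: the temperature is at most 142°C → the temperature is at most 155°C
Premise 3: the temperature is above 142°C ∨ the temperature is at most 142°C
Case 1: Assuming the temperature is above 142°C, then by Premise 1, the temperature is above 75°C.
Case 2: Assuming the temperature is at most 142°C, then by Premise 2, the temperature is at most 155°C.
Since one of the temperature is above 142°C or the temperature is at most 142°C must hold, we get the temperature is above 75°C or the temperature is at most 155°C.

The temperature is above 75°C or the temperature is at most 155°C.


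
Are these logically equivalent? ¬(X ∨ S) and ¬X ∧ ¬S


Expression 1: ¬(X ∨ S)
Expression 2: ¬X ∧ ¬S
Truth table (X S | Expr1 Expr2):
  T T |   F     F
  T F |   F     F
  F T |   F     F
  F F |   T     T
All 4 rows agree, so the expressions are logically equivalent.

Yes


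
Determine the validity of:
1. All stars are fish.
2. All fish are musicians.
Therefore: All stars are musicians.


Premise 1: All stars are fish.
Premise 2: All fish are musicians.
Conclusion: All stars are musicians.
Barbara syllogism (AAA-1): All A are B, All B are C → All A are C.
Middle term (fish) distributed in premise 2.

Valid


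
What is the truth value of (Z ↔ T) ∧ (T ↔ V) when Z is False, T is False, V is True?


Z = False, T = False, V = True
Step 1: Z ↔ T is true when Z and T have the same value. Result: True
Step 2: T ↔ V is true when T and V have the same value. Result: False
Step 3: True ∧ False = False

False


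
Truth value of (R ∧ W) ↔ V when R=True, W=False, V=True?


R = True, W = False, V = True
Expression: (R ∧ W) ↔ V
Step 1: R ∧ W = True AND False = False
Step 2: (False) ↔ V = (False iff True) = False

False


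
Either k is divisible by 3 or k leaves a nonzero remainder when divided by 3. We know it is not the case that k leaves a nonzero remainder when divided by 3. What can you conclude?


Disjunctive syllogism: P ∨ Q, ¬P ⊢ Q
Disjunction: k is divisible by 3 ∨ k leaves a nonzero remainder when divided by 3
We know it is not the case that k leaves a nonzero remainder when divided by 3.
By disjunctive syllogism, the other disjunct must be true.

k is divisible by 3


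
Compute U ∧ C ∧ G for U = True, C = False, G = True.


U = True, C = False, G = True
Step 1: U ∧ C = True AND False = False
Step 2: (False) ∧ G = (False) AND True = False
AND is true only when ALL operands are true.

False


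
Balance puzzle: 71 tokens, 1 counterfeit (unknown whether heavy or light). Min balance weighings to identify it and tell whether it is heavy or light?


Let n = 71. 142 possibilities (n tokens × lighter/heavier); each weighing has 3 outcomes.
Bound for k weighings: say the first weighing puts j tokens on each pan. If it tips, the 2j weighed tokens remain suspects (each with a known direction) and k-1 weighings give 3^(k-1) outcomes; 3^(k-1) is odd, so 2j ≤ 3^(k-1) - 1. If it balances, the n - 2j unweighed tokens remain with direction unknown: 2(n - 2j) ≤ 3^(k-1) - 1 by the same parity argument. Adding, n ≤ (3^(k-1) - 1) + (3^(k-1) - 1)/2 = (3^k - 3)/2, and the classical three-group strategy achieves this (3 tokens in 2 weighings, 12 in 3, 39 in 4, 120 in 5).
So we need the smallest k with (3^k - 3)/2 ≥ 71.
k = 4: (3^4 - 3)/2 = 39 < 71 ✗
k = 5: (3^5 - 3)/2 = 120 ≥ 71 ✓

5


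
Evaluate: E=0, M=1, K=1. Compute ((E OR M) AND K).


E OR M = 0|1 = 1
1 AND 1 = 1

1


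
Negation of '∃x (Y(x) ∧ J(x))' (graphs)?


Original: ∃x (Y(x) ∧ J(x))
Rule: ¬∀→∃, ¬∃→∀, negate predicate.
Negation: ∀x (¬Y(x) ∨ ¬J(x))

∀x (¬Y(x) ∨ ¬J(x))


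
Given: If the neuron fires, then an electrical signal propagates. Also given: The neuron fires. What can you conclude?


Modus ponens: P → Q, P ⊢ Q
P: the neuron fires
Q: an electrical signal propagates
We have P → Q and P is true.
By modus ponens, Q must be true.

An electrical signal propagates


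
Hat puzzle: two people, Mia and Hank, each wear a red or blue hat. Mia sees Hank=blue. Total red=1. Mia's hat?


Total red = 1, Hank = blue
Red accounted for: 0
Remaining for Mia: 1
Mia's hat is red.

red


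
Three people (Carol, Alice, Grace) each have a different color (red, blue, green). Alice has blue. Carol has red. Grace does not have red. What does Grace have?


From clues:
  Alice → blue
  Carol → red
By elimination, Grace gets the remaining.

green


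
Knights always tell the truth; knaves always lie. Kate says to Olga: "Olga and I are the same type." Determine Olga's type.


Kate says: "Olga and I are the same type."
Case 1: Kate is a Knight (truth-teller)
  Statement is true → they ARE the same → Olga is also a Knight
Case 2: Kate is a Knave (liar)
  Statement is false → they are NOT the same → Olga is a Knight
In both cases, Olga is a Knight.

Knight


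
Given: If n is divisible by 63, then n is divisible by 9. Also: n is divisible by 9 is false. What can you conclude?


Modus tollens: P → Q, ¬Q ⊢ ¬P
P: n is divisible by 63
Q: n is divisible by 9
We have P → Q and Q is false.
By modus tollens, P must be false.

It is not the case that n is divisible by 63


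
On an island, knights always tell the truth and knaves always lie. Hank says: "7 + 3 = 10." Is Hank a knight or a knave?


Statement: "7 + 3 = 10."
Actual: 7 + 3 = 10
Claimed: 10
Statement is TRUE → Hank tells the truth → Knight

Knight


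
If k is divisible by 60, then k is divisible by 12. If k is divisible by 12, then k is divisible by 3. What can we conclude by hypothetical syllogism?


Hypothetical syllogism: P → Q, Q → R ⊢ P → R
Premise 1: k is divisible by 60 → k is divisible by 12
Premise 2: k is divisible by 12 → k is divisible by 3
Chain the implications: the middle term (k is divisible by 12) links the two.
Conclusion: If k is divisible by 60, then k is divisible by 3.

If k is divisible by 60, then k is divisible by 3.


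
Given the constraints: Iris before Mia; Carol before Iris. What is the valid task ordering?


Constraints: Iris before Mia; Carol before Iris
Method: repeatedly schedule the remaining task that has no remaining task required before it.
  Step 1: remaining {Iris, Mia, Carol}; every task except Carol still has a predecessor pending → schedule Carol.
  Step 2: remaining {Iris, Mia}; every task except Iris still has a predecessor pending → schedule Iris.
  Step 3: only Mia remains → schedule Mia.
Resulting order:

Carol → Iris → Mia


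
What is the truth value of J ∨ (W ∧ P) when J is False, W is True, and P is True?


J = False, W = True, P = True
Step 1: W ∧ P = True AND True = True
Step 2: J ∨ True = False OR True = True
AND evaluated first (higher precedence); then OR applied.

True


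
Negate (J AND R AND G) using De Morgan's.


De Morgan's law: ¬(P ∧ Q ∧ R) ≡ ¬P ∨ ¬Q ∨ ¬R
¬(J ∧ R ∧ G) = ¬J ∨ ¬R ∨ ¬G

¬J ∨ ¬R ∨ ¬G


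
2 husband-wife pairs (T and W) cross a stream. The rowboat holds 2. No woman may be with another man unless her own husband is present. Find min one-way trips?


Label couples T and W.
1. WT+WW → (far: WT,WW; near: HT,HW)
2. WT ←   (far: WW; near: HT,HW,WT)
3. HT+HW → (far: HT,HW,WW; near: WT)
4. HT ←   (far: HW,WW; near: HT,WT)  — HT returns, since WT is alone on near bank
5. HT+WT → (far: all four; near: empty)
Every state respects the constraint.
Minimum trips = 5

5


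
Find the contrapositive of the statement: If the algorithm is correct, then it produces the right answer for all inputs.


Original: If the algorithm is correct, then it produces the right answer for all inputs
Contrapositive: If ¬Q, then ¬P
Negate Q: not (it produces the right answer for all inputs)
Negate P: not (the algorithm is correct)

If not (it produces the right answer for all inputs), then not (the algorithm is correct).


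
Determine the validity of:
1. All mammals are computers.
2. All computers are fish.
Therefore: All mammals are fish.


Premise 1: All mammals are computers.
Premise 2: All computers are fish.
Conclusion: All mammals are fish.
Barbara syllogism (AAA-1): All A are B, All B are C → All A are C.
Middle term (computers) distributed in premise 2.

Valid


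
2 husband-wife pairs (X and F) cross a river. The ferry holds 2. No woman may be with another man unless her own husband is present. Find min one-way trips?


Label couples X and F.
1. WX+WF → (far: WX,WF; near: HX,HF)
2. WX ←   (far: WF; near: HX,HF,WX)
3. HX+HF → (far: HX,HF,WF; near: WX)
4. HX ←   (far: HF,WF; near: HX,WX)  — HX returns, since WX is alone on near bank
5. HX+WX → (far: all four; near: empty)
Every state respects the constraint.
Minimum trips = 5

5


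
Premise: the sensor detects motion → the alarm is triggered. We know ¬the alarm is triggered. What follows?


Modus tollens: P → Q, ¬Q ⊢ ¬P
P: the sensor detects motion
Q: the alarm is triggered
We have P → Q and Q is false.
By modus tollens, P must be false.

It is not the case that the sensor detects motion


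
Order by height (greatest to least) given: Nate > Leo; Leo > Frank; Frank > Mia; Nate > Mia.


Constraints: Nate > Leo; Leo > Frank; Frank > Mia; Nate > Mia
Method: at each step, the next-highest is the one remaining person who never appears on the smaller side of a constraint between remaining people.
  Step 1: remaining {Mia, Frank, Leo, Nate}; on the smaller side: {Mia, Frank, Leo} → Nate is next (Nate > Leo; Nate > Mia).
  Step 2: remaining {Mia, Frank, Leo}; on the smaller side: {Mia, Frank} → Leo is next (Leo > Frank).
  Step 3: remaining {Mia, Frank}; on the smaller side: {Mia} → Frank is next (Frank > Mia).
  Step 4: only Mia remains → lowest.
Final ranking (highest to lowest):

Nate > Leo > Frank > Mia


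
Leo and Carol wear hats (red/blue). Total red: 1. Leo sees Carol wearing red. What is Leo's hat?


Total red = 1, Carol = red
Red accounted for: 1
Remaining for Leo: 0
Leo's hat is blue.

blue


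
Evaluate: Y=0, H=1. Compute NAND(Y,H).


Y AND H = 0
NOT(0) = 1

1


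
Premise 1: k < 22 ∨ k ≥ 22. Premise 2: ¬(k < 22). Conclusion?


Disjunctive syllogism: P ∨ Q, ¬P ⊢ Q
Disjunction: k < 22 ∨ k ≥ 22
We know it is not the case that k < 22.
By disjunctive syllogism, the other disjunct must be true.

k ≥ 22


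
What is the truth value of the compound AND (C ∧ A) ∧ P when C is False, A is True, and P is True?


C = False, A = True, P = True
Step 1: C ∧ A = False AND True = False
Step 2: False ∧ P = False AND True = False
AND is true only when ALL operands are true.

False


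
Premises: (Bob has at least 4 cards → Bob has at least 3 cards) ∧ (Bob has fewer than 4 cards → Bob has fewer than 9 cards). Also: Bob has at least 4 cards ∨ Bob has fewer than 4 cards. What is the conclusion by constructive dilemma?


Constructive dilemma: (P → Q) ∧ (R → S), P ∨ R ⊢ Q ∨ S
Premise 1: Bob has at least 4 cards → Bob has at least 3 cards
Premise 2: Bob has fewer than 4 cards → Bob has fewer than 9 cards
Premise 3: Bob has at least 4 cards ∨ Bob has fewer than 4 cards
Case 1: Assuming Bob has at least 4 cards, then by Premise 1, Bob has at least 3 cards.
Case 2: Assuming Bob has fewer than 4 cards, then by Premise 2, Bob has fewer than 9 cards.
Since one of Bob has at least 4 cards or Bob has fewer than 4 cards must hold, we get Bob has at least 3 cards or Bob has fewer than 9 cards.

Bob has at least 3 cards or Bob has fewer than 9 cards.


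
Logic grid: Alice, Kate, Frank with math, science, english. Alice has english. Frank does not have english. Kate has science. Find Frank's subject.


From clues:
  Alice → english
  Kate → science
By elimination, Frank gets the remaining.

math


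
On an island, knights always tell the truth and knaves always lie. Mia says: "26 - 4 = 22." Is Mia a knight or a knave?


Statement: "26 - 4 = 22."
Actual: 26 - 4 = 22
Claimed: 22
Statement is TRUE → Mia tells the truth → Knight

Knight


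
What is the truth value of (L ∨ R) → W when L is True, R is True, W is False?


L = True, R = True, W = False
Step 1: L ∨ R = True OR True = True
Step 2: (True) → W: false only when antecedent=True and W=False.
Result: False

False


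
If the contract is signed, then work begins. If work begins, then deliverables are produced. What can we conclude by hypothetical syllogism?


Hypothetical syllogism: P → Q, Q → R ⊢ P → R
Premise 1: the contract is signed → work begins
Premise 2: work begins → deliverables are produced
Chain the implications: the middle term (work begins) links the two.
Conclusion: If the contract is signed, then deliverables are produced.

If the contract is signed, then deliverables are produced.


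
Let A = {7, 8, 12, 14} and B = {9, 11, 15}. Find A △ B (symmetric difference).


A = {7, 8, 12, 14}
B = {9, 11, 15}
Operation: symmetric difference
In A only: [7, 8, 12, 14], in B only: [9, 11, 15]

{7, 8, 9, 11, 12, 14, 15}


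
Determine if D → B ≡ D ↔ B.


Expression 1: D → B
Expression 2: D ↔ B
Truth table (D B | Expr1 Expr2):
  T T |   T     T
  T F |   F     F
  F T |   T     F   ← differ
  F F |   T     T
Counterexample: D=F, B=T gives Expr1 = T but Expr2 = F, so the expressions are NOT logically equivalent.

No


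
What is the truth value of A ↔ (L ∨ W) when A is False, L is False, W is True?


A = False, L = False, W = True
Step 1: L ∨ W = False OR True = True
Step 2: A ↔ (True): true when both sides have same truth value.
Result: False ↔ True = False

False


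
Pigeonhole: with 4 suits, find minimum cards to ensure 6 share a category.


Pigeonhole: to guarantee k in one of n categories, need (k-1)×n + 1.
k = 6, n = 4
Minimum = (6-1) × 4 + 1 = 5 × 4 + 1

21


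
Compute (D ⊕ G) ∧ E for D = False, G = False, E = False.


D = False, G = False, E = False
Step 1: D ⊕ G = False XOR False = False
Step 2: False ∧ E = False AND False = False
XOR true when exactly one of D,G is true; then AND with E.

False


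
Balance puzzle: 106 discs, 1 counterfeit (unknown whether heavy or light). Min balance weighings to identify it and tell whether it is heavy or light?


Let n = 106. 212 possibilities (n discs × lighter/heavier); each weighing has 3 outcomes.
Bound for k weighings: say the first weighing puts j discs on each pan. If it tips, the 2j weighed discs remain suspects (each with a known direction) and k-1 weighings give 3^(k-1) outcomes; 3^(k-1) is odd, so 2j ≤ 3^(k-1) - 1. If it balances, the n - 2j unweighed discs remain with direction unknown: 2(n - 2j) ≤ 3^(k-1) - 1 by the same parity argument. Adding, n ≤ (3^(k-1) - 1) + (3^(k-1) - 1)/2 = (3^k - 3)/2, and the classical three-group strategy achieves this (3 discs in 2 weighings, 12 in 3, 39 in 4, 120 in 5).
So we need the smallest k with (3^k - 3)/2 ≥ 106.
k = 4: (3^4 - 3)/2 = 39 < 106 ✗
k = 5: (3^5 - 3)/2 = 120 ≥ 106 ✓

5


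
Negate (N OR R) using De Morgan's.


De Morgan's law: ¬(P ∨ Q) ≡ ¬P ∧ ¬Q
¬(N ∨ R) = ¬N ∧ ¬R

¬N ∧ ¬R


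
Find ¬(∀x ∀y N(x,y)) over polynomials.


Original: ∀x ∀y N(x,y)
Rule: ¬∀→∃, ¬∃→∀, negate predicate.
Negation: ∃x ∃y ¬N(x,y)

∃x ∃y ¬N(x,y)


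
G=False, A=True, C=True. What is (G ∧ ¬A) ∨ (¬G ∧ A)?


G = False, A = True, C = True
Expression: (G ∧ ¬A) ∨ (¬G ∧ A)
Step 1: ¬A = NOT True = False
Step 2: G ∧ ¬A = False AND False = False
Step 3: ¬G = NOT False = True
Step 4: ¬G ∧ A = True AND True = True
Step 5: (False) ∨ (True) = False OR True = True

True


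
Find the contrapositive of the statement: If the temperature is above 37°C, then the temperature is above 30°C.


Original: If the temperature is above 37°C, then the temperature is above 30°C
Contrapositive: If ¬Q, then ¬P
Negate Q: not (the temperature is above 30°C)
Negate P: not (the temperature is above 37°C)

If not (the temperature is above 30°C), then not (the temperature is above 37°C).


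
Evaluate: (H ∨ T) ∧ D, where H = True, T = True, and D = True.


H = True, T = True, D = True
Step 1: H ∨ T = True OR True = True
Step 2: True ∧ D = True AND True = True
OR is true when at least one operand is true; AND requires both.

True


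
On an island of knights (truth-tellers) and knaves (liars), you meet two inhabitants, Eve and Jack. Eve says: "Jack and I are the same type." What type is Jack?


Eve says: "Jack and I are the same type."
Case 1: Eve is a Knight (truth-teller)
  Statement is true → they ARE the same → Jack is also a Knight
Case 2: Eve is a Knave (liar)
  Statement is false → they are NOT the same → Jack is a Knight
In both cases, Jack is a Knight.

Knight


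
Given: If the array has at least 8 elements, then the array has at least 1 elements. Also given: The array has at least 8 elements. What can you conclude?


Modus ponens: P → Q, P ⊢ Q
P: the array has at least 8 elements
Q: the array has at least 1 elements
We have P → Q and P is true.
By modus ponens, Q must be true.

The array has at least 1 elements


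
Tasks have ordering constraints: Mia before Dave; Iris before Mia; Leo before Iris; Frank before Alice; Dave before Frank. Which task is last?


Constraints: Mia before Dave; Iris before Mia; Leo before Iris; Frank before Alice; Dave before Frank
The last task can have nothing scheduled after it, so it must never appear on the left of a 'before'.
Tasks appearing before some other task: Mia, Iris, Leo, Frank, Dave.
The only task not in that list is Alice → it is last.

Alice


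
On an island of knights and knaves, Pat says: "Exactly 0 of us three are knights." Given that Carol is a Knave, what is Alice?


Pat claims exactly 0 knights among Pat, Carol, Alice.
Given: Carol is a Knave.

Case 1: Pat is a Knight (tells truth)
  Then exactly 0 of the three are knights.
  Counting Pat, Carol: 1 knight(s) so far. Need -1 more → impossible.
Case 2: Pat is a Knave (lies)
  Then the count is NOT 0.
  If Alice = Knave, count = 0 = 0 → claim would be true, contradicts lie.
  If Alice = Knight, count = 1 ≠ 0 → lie confirmed ✓

Alice is a Knight.

Knight


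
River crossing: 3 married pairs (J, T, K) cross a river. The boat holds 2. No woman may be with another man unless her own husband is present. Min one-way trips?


Label couples J, T, K (H = husband, W = wife).
Counting alone: 6 people, the boat carries 2 and someone must bring it back, so each round trip nets at most +1 on the far side until the last crossing → at least 9 trips. The jealousy constraint makes 9 impossible; the shortest valid schedule has 11:
1. WJ+WT →  (far: WJ,WT; near: HJ,HT,HK,WK)
2. WJ ←       (far: WT; near: HJ,HT,HK,WJ,WK)
3. WJ+WK →  (far: WJ,WT,WK; near: HJ,HT,HK)
4. WJ ←       (far: WT,WK; near: HJ,HT,HK,WJ)
5. HT+HK →  (far: HT,WT,HK,WK; near: HJ,WJ)
6. HT+WT ←  (far: HK,WK; near: HJ,WJ,HT,WT)
7. HJ+HT →  (far: HJ,HT,HK,WK; near: WJ,WT)
8. WK ←       (far: HJ,HT,HK; near: WJ,WT,WK)
9. WJ+WT →  (far: HJ,WJ,HT,WT,HK; near: WK)
10. HK ←      (far: HJ,WJ,HT,WT; near: HK,WK)
11. HK+WK → (far: all six; near: empty)
In every state each wife is either with her husband or with no other man.
Minimum trips = 11

11


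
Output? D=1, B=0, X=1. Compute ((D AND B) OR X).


D AND B = 1&0 = 0
0 OR 1 = 1

1


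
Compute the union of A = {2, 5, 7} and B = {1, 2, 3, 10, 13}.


A = {2, 5, 7}
B = {1, 2, 3, 10, 13}
Operation: union
All elements combined: 1, 2, 3, 5, 7, 10, 13

{1, 2, 3, 5, 7, 10, 13}


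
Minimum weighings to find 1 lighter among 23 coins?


Each weighing has 3 outcomes (left heavy / balance / right heavy), so k weighings distinguish at most 3^k cases; splitting into three near-equal groups achieves this.
Need 3^k ≥ 23: 3^2 = 9 < 23 ≤ 3^3 = 27
k = ⌈log₃(23)⌉ = 3

3


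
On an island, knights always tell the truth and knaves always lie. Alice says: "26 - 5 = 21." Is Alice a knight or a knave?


Statement: "26 - 5 = 21."
Actual: 26 - 5 = 21
Claimed: 21
Statement is TRUE → Alice tells the truth → Knight

Knight


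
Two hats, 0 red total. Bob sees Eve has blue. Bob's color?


Total red = 0, Eve = blue
Red accounted for: 0
Remaining for Bob: 0
Bob's hat is blue.

blue


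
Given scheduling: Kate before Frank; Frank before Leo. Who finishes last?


Constraints: Kate before Frank; Frank before Leo
The last task can have nothing scheduled after it, so it must never appear on the left of a 'before'.
Tasks appearing before some other task: Kate, Frank.
The only task not in that list is Leo → it is last.

Leo


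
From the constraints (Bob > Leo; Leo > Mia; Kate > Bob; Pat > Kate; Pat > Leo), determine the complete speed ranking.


Constraints: Bob > Leo; Leo > Mia; Kate > Bob; Pat > Kate; Pat > Leo
Method: at each step, the next-highest is the one remaining person who never appears on the smaller side of a constraint between remaining people.
  Step 1: remaining {Kate, Bob, Leo, Mia, Pat}; on the smaller side: {Kate, Bob, Leo, Mia} → Pat is next (Pat > Kate; Pat > Leo).
  Step 2: remaining {Kate, Bob, Leo, Mia}; on the smaller side: {Bob, Leo, Mia} → Kate is next (Kate > Bob).
  Step 3: remaining {Bob, Leo, Mia}; on the smaller side: {Leo, Mia} → Bob is next (Bob > Leo).
  Step 4: remaining {Leo, Mia}; on the smaller side: {Mia} → Leo is next (Leo > Mia).
  Step 5: only Mia remains → lowest.
Final ranking (highest to lowest):

Pat > Kate > Bob > Leo > Mia


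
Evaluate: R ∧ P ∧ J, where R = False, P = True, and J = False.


R = False, P = True, J = False
Step 1: R ∧ P = False AND True = False
Step 2: (False) ∧ J = (False) AND False = False
AND is true only when ALL operands are true.

False


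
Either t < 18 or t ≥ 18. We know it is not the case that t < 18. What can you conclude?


Disjunctive syllogism: P ∨ Q, ¬P ⊢ Q
Disjunction: t < 18 ∨ t ≥ 18
We know it is not the case that t < 18.
By disjunctive syllogism, the other disjunct must be true.

t ≥ 18


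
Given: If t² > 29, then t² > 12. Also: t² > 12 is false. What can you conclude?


Modus tollens: P → Q, ¬Q ⊢ ¬P
P: t² > 29
Q: t² > 12
We have P → Q and Q is false.
By modus tollens, P must be false.

It is not the case that t² > 29


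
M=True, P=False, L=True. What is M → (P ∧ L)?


M = True, P = False, L = True
Expression: M → (P ∧ L)
Step 1: P ∧ L = False AND True = False
Step 2: M → (False) = True → False = False

False


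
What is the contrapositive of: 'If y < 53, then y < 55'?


Original: If y < 53, then y < 55
Contrapositive: If ¬Q, then ¬P
Negate Q: not (y < 55)
Negate P: not (y < 53)

If not (y < 55), then not (y < 53).


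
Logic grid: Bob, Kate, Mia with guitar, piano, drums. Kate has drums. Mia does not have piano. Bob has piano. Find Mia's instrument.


From clues:
  Kate → drums
  Bob → piano
By elimination, Mia gets the remaining.

guitar


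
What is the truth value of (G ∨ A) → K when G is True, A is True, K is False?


G = True, A = True, K = False
Step 1: G ∨ A = True OR True = True
Step 2: (True) → K: false only when antecedent=True and K=False.
Result: False

False


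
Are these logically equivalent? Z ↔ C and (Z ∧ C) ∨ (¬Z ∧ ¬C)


Expression 1: Z ↔ C
Expression 2: (Z ∧ C) ∨ (¬Z ∧ ¬C)
Truth table (Z C | Expr1 Expr2):
  T T |   T     T
  T F |   F     F
  F T |   F     F
  F F |   T     T
All 4 rows agree, so the expressions are logically equivalent.

Yes


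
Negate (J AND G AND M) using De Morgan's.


De Morgan's law: ¬(P ∧ Q ∧ R) ≡ ¬P ∨ ¬Q ∨ ¬R
¬(J ∧ G ∧ M) = ¬J ∨ ¬G ∨ ¬M

¬J ∨ ¬G ∨ ¬M


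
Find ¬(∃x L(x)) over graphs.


Original: ∃x L(x)
Rule: ¬∀→∃, ¬∃→∀, negate predicate.
Negation: ∀x ¬L(x)

∀x ¬L(x)


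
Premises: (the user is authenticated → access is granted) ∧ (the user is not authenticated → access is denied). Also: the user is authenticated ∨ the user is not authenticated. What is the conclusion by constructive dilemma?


Constructive dilemma: (P → Q) ∧ (R → S), P ∨ R ⊢ Q ∨ S
Premise 1: the user is authenticated → access is granted
Premise 2: the user is not authenticated → access is denied
Premise 3: the user is authenticated ∨ the user is not authenticated
Case 1: Assuming the user is authenticated, then by Premise 1, access is granted.
Case 2: Assuming the user is not authenticated, then by Premise 2, access is denied.
Since one of the user is authenticated or the user is not authenticated must hold, we get access is granted or access is denied.

Access is granted or access is denied.


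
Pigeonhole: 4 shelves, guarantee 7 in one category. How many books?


Pigeonhole: to guarantee k in one of n categories, need (k-1)×n + 1.
k = 7, n = 4
Minimum = (7-1) × 4 + 1 = 6 × 4 + 1

25


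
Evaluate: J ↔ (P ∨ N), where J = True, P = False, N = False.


J = True, P = False, N = False
Step 1: P ∨ N = False OR False = False
Step 2: J ↔ (False): true when both sides have same truth value.
Result: True ↔ False = False

False


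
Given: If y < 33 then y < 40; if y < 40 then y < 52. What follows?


Hypothetical syllogism: P → Q, Q → R ⊢ P → R
Premise 1: y < 33 → y < 40
Premise 2: y < 40 → y < 52
Chain the implications: the middle term (y < 40) links the two.
Conclusion: If y < 33, then y < 52.

If y < 33, then y < 52.


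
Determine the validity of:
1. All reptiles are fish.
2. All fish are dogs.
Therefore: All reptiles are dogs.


Premise 1: All reptiles are fish.
Premise 2: All fish are dogs.
Conclusion: All reptiles are dogs.
Barbara syllogism (AAA-1): All A are B, All B are C → All A are C.
Middle term (fish) distributed in premise 2.

Valid


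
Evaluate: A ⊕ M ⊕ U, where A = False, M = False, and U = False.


A = False, M = False, U = False
Step 1: A ⊕ M = False XOR False = False
Step 2: False ⊕ U = False XOR False = False
XOR is true when an odd number of operands are true.

False


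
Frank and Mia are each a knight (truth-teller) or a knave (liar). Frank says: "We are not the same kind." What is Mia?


Frank says: "We are not the same kind."
Case 1: Frank is a Knight (truth-teller)
  Statement is true → they ARE different → Mia is a Knave
Case 2: Frank is a Knave (liar)
  Statement is false → they are NOT different → Mia is a Knave
In both cases, Mia is a Knave.

Knave


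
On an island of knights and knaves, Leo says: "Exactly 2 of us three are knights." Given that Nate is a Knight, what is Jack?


Leo claims exactly 2 knights among Leo, Nate, Jack.
Given: Nate is a Knight.

Case 1: Leo is a Knight (tells truth)
  Then exactly 2 of the three are knights.
  Counting Leo, Nate: 2 knight(s) so far. Need 0 more → Jack = Knave.
Case 2: Leo is a Knave (lies)
  Then the count is NOT 2.
  If Jack = Knight, count = 2 = 2 → claim would be true, contradicts lie.
  If Jack = Knave, count = 1 ≠ 2 → lie confirmed ✓

Jack is a Knave.

Knave


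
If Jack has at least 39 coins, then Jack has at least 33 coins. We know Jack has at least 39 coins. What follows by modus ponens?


Modus ponens: P → Q, P ⊢ Q
P: Jack has at least 39 coins
Q: Jack has at least 33 coins
We have P → Q and P is true.
By modus ponens, Q must be true.

Jack has at least 33 coins


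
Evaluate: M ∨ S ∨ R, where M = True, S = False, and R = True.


M = True, S = False, R = True
Step 1: M ∨ S = True OR False = True
Step 2: True ∨ R = True OR True = True
OR is true when at least one operand is true.

True


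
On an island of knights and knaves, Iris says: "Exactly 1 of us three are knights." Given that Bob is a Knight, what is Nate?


Iris claims exactly 1 knights among Iris, Bob, Nate.
Given: Bob is a Knight.

Case 1: Iris is a Knight (tells truth)
  Then exactly 1 of the three are knights.
  Counting Iris, Bob: 2 knight(s) so far. Need -1 more → impossible.
Case 2: Iris is a Knave (lies)
  Then the count is NOT 1.
  If Nate = Knave, count = 1 = 1 → claim would be true, contradicts lie.
  If Nate = Knight, count = 2 ≠ 1 → lie confirmed ✓

Nate is a Knight.

Knight


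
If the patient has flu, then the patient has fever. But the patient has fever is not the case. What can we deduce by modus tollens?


Modus tollens: P → Q, ¬Q ⊢ ¬P
P: the patient has flu
Q: the patient has fever
We have P → Q and Q is false.
By modus tollens, P must be false.

It is not the case that the patient has flu


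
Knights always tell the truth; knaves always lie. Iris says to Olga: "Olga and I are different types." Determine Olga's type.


Iris says: "Olga and I are different types."
Case 1: Iris is a Knight (truth-teller)
  Statement is true → they ARE different → Olga is a Knave
Case 2: Iris is a Knave (liar)
  Statement is false → they are NOT different → Olga is a Knave
In both cases, Olga is a Knave.

Knave


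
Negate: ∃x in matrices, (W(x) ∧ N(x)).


Original: ∃x (W(x) ∧ N(x))
Rule: ¬∀→∃, ¬∃→∀, negate predicate.
Negation: ∀x (¬W(x) ∨ ¬N(x))

∀x (¬W(x) ∨ ¬N(x))


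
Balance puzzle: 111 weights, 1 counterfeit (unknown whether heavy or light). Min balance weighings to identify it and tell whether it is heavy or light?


Let n = 111. 222 possibilities (n weights × lighter/heavier); each weighing has 3 outcomes.
Bound for k weighings: say the first weighing puts j weights on each pan. If it tips, the 2j weighed weights remain suspects (each with a known direction) and k-1 weighings give 3^(k-1) outcomes; 3^(k-1) is odd, so 2j ≤ 3^(k-1) - 1. If it balances, the n - 2j unweighed weights remain with direction unknown: 2(n - 2j) ≤ 3^(k-1) - 1 by the same parity argument. Adding, n ≤ (3^(k-1) - 1) + (3^(k-1) - 1)/2 = (3^k - 3)/2, and the classical three-group strategy achieves this (3 weights in 2 weighings, 12 in 3, 39 in 4, 120 in 5).
So we need the smallest k with (3^k - 3)/2 ≥ 111.
k = 4: (3^4 - 3)/2 = 39 < 111 ✗
k = 5: (3^5 - 3)/2 = 120 ≥ 111 ✓

5


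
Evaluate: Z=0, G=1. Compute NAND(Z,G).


Z AND G = 0
NOT(0) = 1

1


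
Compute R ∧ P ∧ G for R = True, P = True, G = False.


R = True, P = True, G = False
Step 1: R ∧ P = True AND True = True
Step 2: (True) ∧ G = (True) AND False = False
AND is true only when ALL operands are true.

False


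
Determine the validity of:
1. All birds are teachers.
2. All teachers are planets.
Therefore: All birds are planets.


Premise 1: All birds are teachers.
Premise 2: All teachers are planets.
Conclusion: All birds are planets.
Barbara syllogism (AAA-1): All A are B, All B are C → All A are C.
Middle term (teachers) distributed in premise 2.

Valid


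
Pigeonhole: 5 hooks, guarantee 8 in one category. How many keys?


Pigeonhole: to guarantee k in one of n categories, need (k-1)×n + 1.
k = 8, n = 5
Minimum = (8-1) × 5 + 1 = 7 × 5 + 1

36


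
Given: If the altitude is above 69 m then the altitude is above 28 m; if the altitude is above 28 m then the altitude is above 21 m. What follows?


Hypothetical syllogism: P → Q, Q → R ⊢ P → R
Premise 1: the altitude is above 69 m → the altitude is above 28 m
Premise 2: the altitude is above 28 m → the altitude is above 21 m
Chain the implications: the middle term (the altitude is above 28 m) links the two.
Conclusion: If the altitude is above 69 m, then the altitude is above 21 m.

If the altitude is above 69 m, then the altitude is above 21 m.


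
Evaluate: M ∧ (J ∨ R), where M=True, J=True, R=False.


M = True, J = True, R = False
Expression: M ∧ (J ∨ R)
Step 1: J ∨ R = True OR False = True
Step 2: M ∧ (True) = True AND True = True

True


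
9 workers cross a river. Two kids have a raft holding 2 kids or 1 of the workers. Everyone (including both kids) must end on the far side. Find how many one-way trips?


Per crossing of one of the workers: kids→, one←, one of the workers→, one← = 4 trips
9 × 4 = 36, + 1 final kids→ = 37
Minimum trips = 37

37


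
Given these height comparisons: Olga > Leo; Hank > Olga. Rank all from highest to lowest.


Constraints: Olga > Leo; Hank > Olga
Method: at each step, the next-highest is the one remaining person who never appears on the smaller side of a constraint between remaining people.
  Step 1: remaining {Leo, Hank, Olga}; on the smaller side: {Leo, Olga} → Hank is next (Hank > Olga).
  Step 2: remaining {Leo, Olga}; on the smaller side: {Leo} → Olga is next (Olga > Leo).
  Step 3: only Leo remains → lowest.
Final ranking (highest to lowest):

Hank > Olga > Leo


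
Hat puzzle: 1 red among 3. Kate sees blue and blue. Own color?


Total red = 1, seen red = 0
Own red = 1 - 0 = 1
Kate's hat is red.

red


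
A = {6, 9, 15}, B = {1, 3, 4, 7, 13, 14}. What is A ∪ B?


A = {6, 9, 15}
B = {1, 3, 4, 7, 13, 14}
Operation: union
All elements combined: 1, 3, 4, 6, 7, 9, 13, 14, 15

{1, 3, 4, 6, 7, 9, 13, 14, 15}


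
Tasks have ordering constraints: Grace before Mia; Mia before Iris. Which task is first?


Constraints: Grace before Mia; Mia before Iris
The first task can have nothing scheduled before it, so it must never appear on the right of a 'before'.
Tasks appearing after some 'before': Mia, Iris.
The only task not in that list is Grace → it is first.

Grace


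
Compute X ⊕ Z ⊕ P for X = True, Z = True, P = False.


X = True, Z = True, P = False
Step 1: X ⊕ Z = True XOR True = False
Step 2: False ⊕ P = False XOR False = False
XOR is true when an odd number of operands are true.

False


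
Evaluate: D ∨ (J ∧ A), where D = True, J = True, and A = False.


D = True, J = True, A = False
Step 1: J ∧ A = True AND False = False
Step 2: D ∨ False = True OR False = True
AND evaluated first (higher precedence); then OR applied.

True


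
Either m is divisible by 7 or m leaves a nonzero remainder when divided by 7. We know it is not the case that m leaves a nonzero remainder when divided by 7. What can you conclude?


Disjunctive syllogism: P ∨ Q, ¬P ⊢ Q
Disjunction: m is divisible by 7 ∨ m leaves a nonzero remainder when divided by 7
We know it is not the case that m leaves a nonzero remainder when divided by 7.
By disjunctive syllogism, the other disjunct must be true.

m is divisible by 7


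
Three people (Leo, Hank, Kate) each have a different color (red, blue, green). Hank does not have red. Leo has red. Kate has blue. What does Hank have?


From clues:
  Kate → blue
  Leo → red
By elimination, Hank gets the remaining.

green


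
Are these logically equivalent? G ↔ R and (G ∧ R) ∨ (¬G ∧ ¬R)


Expression 1: G ↔ R
Expression 2: (G ∧ R) ∨ (¬G ∧ ¬R)
Truth table (G R | Expr1 Expr2):
  T T |   T     T
  T F |   F     F
  F T |   F     F
  F F |   T     T
All 4 rows agree, so the expressions are logically equivalent.

Yes


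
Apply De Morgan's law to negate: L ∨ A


De Morgan's law: ¬(P ∨ Q) ≡ ¬P ∧ ¬Q
¬(L ∨ A) = ¬L ∧ ¬A

¬L ∧ ¬A
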